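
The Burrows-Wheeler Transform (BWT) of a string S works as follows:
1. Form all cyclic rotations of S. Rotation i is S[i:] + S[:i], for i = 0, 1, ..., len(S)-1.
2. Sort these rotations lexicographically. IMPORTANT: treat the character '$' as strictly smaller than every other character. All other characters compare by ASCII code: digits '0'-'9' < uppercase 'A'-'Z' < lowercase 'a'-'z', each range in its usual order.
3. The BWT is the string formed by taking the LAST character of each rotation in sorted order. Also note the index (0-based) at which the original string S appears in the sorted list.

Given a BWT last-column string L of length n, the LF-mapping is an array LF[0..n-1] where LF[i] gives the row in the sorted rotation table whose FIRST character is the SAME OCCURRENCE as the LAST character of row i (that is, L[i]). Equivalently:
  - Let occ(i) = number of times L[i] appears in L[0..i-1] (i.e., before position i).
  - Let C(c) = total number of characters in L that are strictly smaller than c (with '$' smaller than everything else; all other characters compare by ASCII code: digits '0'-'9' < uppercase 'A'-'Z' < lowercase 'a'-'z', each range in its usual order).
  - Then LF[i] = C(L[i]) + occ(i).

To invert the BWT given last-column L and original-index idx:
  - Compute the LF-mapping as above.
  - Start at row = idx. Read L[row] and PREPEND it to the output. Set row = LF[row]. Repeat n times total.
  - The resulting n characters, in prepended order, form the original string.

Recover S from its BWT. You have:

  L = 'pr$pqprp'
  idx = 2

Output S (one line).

Answer: ppqprrp$

Derivation:
LF mapping: 1 6 0 2 5 3 7 4
Walk LF starting at row 2, prepending L[row]:
  step 1: row=2, L[2]='$', prepend. Next row=LF[2]=0
  step 2: row=0, L[0]='p', prepend. Next row=LF[0]=1
  step 3: row=1, L[1]='r', prepend. Next row=LF[1]=6
  step 4: row=6, L[6]='r', prepend. Next row=LF[6]=7
  step 5: row=7, L[7]='p', prepend. Next row=LF[7]=4
  step 6: row=4, L[4]='q', prepend. Next row=LF[4]=5
  step 7: row=5, L[5]='p', prepend. Next row=LF[5]=3
  step 8: row=3, L[3]='p', prepend. Next row=LF[3]=2
Reversed output: ppqprrp$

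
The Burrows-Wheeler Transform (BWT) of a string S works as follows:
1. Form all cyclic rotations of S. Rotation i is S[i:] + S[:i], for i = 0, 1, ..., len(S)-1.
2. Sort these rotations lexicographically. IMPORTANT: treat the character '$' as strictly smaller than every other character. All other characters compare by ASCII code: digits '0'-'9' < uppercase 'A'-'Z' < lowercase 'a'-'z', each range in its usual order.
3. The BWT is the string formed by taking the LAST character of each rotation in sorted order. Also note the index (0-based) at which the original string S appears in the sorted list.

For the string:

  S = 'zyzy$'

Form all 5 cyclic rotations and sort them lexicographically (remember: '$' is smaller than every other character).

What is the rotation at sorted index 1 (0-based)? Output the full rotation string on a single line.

Answer: y$zyz

Derivation:
All 5 rotations (rotation i = S[i:]+S[:i]):
  rot[0] = zyzy$
  rot[1] = yzy$z
  rot[2] = zy$zy
  rot[3] = y$zyz
  rot[4] = $zyzy
Sorted (with $ < everything):
  sorted[0] = $zyzy
  sorted[1] = y$zyz
  sorted[2] = yzy$z
  sorted[3] = zy$zy
  sorted[4] = zyzy$
sorted[1] = y$zyz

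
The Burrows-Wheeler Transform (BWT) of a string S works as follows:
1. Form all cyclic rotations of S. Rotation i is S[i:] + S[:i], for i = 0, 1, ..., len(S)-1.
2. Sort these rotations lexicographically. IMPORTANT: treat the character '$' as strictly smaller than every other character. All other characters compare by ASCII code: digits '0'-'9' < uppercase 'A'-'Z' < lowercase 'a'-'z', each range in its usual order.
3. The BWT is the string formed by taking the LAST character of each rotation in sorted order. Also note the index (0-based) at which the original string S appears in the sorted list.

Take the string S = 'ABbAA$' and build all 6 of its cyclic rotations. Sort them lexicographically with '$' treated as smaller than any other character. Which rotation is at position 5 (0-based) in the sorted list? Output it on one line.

Answer: bAA$AB

Derivation:
All 6 rotations (rotation i = S[i:]+S[:i]):
  rot[0] = ABbAA$
  rot[1] = BbAA$A
  rot[2] = bAA$AB
  rot[3] = AA$ABb
  rot[4] = A$ABbA
  rot[5] = $ABbAA
Sorted (with $ < everything):
  sorted[0] = $ABbAA
  sorted[1] = A$ABbA
  sorted[2] = AA$ABb
  sorted[3] = ABbAA$
  sorted[4] = BbAA$A
  sorted[5] = bAA$AB
sorted[5] = bAA$AB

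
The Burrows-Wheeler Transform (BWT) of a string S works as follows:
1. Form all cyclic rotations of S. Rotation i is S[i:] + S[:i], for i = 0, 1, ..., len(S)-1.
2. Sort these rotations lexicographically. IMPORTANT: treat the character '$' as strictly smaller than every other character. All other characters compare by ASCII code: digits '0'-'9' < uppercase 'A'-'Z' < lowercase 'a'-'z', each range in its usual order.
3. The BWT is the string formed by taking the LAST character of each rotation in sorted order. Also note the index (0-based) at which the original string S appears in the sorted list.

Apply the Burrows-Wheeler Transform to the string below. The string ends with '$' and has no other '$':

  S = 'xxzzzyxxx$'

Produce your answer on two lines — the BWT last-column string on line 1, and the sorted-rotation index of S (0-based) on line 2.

Answer: xxxy$xzzzx
4

Derivation:
All 10 rotations (rotation i = S[i:]+S[:i]):
  rot[0] = xxzzzyxxx$
  rot[1] = xzzzyxxx$x
  rot[2] = zzzyxxx$xx
  rot[3] = zzyxxx$xxz
  rot[4] = zyxxx$xxzz
  rot[5] = yxxx$xxzzz
  rot[6] = xxx$xxzzzy
  rot[7] = xx$xxzzzyx
  rot[8] = x$xxzzzyxx
  rot[9] = $xxzzzyxxx
Sorted (with $ < everything):
  sorted[0] = $xxzzzyxxx  (last char: 'x')
  sorted[1] = x$xxzzzyxx  (last char: 'x')
  sorted[2] = xx$xxzzzyx  (last char: 'x')
  sorted[3] = xxx$xxzzzy  (last char: 'y')
  sorted[4] = xxzzzyxxx$  (last char: '$')
  sorted[5] = xzzzyxxx$x  (last char: 'x')
  sorted[6] = yxxx$xxzzz  (last char: 'z')
  sorted[7] = zyxxx$xxzz  (last char: 'z')
  sorted[8] = zzyxxx$xxz  (last char: 'z')
  sorted[9] = zzzyxxx$xx  (last char: 'x')
Last column: xxxy$xzzzx
Original string S is at sorted index 4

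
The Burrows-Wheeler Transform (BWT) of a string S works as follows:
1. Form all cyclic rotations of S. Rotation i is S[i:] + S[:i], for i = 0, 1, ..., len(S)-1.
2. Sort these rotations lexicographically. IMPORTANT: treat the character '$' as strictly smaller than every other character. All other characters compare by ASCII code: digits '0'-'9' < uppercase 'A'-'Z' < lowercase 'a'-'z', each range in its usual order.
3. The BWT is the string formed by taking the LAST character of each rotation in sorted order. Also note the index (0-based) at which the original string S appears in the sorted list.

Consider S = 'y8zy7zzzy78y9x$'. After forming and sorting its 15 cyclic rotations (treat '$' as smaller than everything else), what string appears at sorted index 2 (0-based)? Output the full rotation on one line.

Answer: 7zzzy78y9x$y8zy

Derivation:
All 15 rotations (rotation i = S[i:]+S[:i]):
  rot[0] = y8zy7zzzy78y9x$
  rot[1] = 8zy7zzzy78y9x$y
  rot[2] = zy7zzzy78y9x$y8
  rot[3] = y7zzzy78y9x$y8z
  rot[4] = 7zzzy78y9x$y8zy
  rot[5] = zzzy78y9x$y8zy7
  rot[6] = zzy78y9x$y8zy7z
  rot[7] = zy78y9x$y8zy7zz
  rot[8] = y78y9x$y8zy7zzz
  rot[9] = 78y9x$y8zy7zzzy
  rot[10] = 8y9x$y8zy7zzzy7
  rot[11] = y9x$y8zy7zzzy78
  rot[12] = 9x$y8zy7zzzy78y
  rot[13] = x$y8zy7zzzy78y9
  rot[14] = $y8zy7zzzy78y9x
Sorted (with $ < everything):
  sorted[0] = $y8zy7zzzy78y9x
  sorted[1] = 78y9x$y8zy7zzzy
  sorted[2] = 7zzzy78y9x$y8zy
  sorted[3] = 8y9x$y8zy7zzzy7
  sorted[4] = 8zy7zzzy78y9x$y
  sorted[5] = 9x$y8zy7zzzy78y
  sorted[6] = x$y8zy7zzzy78y9
  sorted[7] = y78y9x$y8zy7zzz
  sorted[8] = y7zzzy78y9x$y8z
  sorted[9] = y8zy7zzzy78y9x$
  sorted[10] = y9x$y8zy7zzzy78
  sorted[11] = zy78y9x$y8zy7zz
  sorted[12] = zy7zzzy78y9x$y8
  sorted[13] = zzy78y9x$y8zy7z
  sorted[14] = zzzy78y9x$y8zy7
sorted[2] = 7zzzy78y9x$y8zy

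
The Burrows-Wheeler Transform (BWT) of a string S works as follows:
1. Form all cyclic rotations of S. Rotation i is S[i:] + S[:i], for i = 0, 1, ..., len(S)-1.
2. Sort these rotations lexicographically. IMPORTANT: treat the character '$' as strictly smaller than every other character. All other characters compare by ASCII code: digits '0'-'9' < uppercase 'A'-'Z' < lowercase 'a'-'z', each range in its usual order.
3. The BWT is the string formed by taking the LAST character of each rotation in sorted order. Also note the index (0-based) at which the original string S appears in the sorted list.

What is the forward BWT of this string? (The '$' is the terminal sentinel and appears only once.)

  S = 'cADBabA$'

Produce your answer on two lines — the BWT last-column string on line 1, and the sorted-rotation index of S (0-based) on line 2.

All 8 rotations (rotation i = S[i:]+S[:i]):
  rot[0] = cADBabA$
  rot[1] = ADBabA$c
  rot[2] = DBabA$cA
  rot[3] = BabA$cAD
  rot[4] = abA$cADB
  rot[5] = bA$cADBa
  rot[6] = A$cADBab
  rot[7] = $cADBabA
Sorted (with $ < everything):
  sorted[0] = $cADBabA  (last char: 'A')
  sorted[1] = A$cADBab  (last char: 'b')
  sorted[2] = ADBabA$c  (last char: 'c')
  sorted[3] = BabA$cAD  (last char: 'D')
  sorted[4] = DBabA$cA  (last char: 'A')
  sorted[5] = abA$cADB  (last char: 'B')
  sorted[6] = bA$cADBa  (last char: 'a')
  sorted[7] = cADBabA$  (last char: '$')
Last column: AbcDABa$
Original string S is at sorted index 7

Answer: AbcDABa$
7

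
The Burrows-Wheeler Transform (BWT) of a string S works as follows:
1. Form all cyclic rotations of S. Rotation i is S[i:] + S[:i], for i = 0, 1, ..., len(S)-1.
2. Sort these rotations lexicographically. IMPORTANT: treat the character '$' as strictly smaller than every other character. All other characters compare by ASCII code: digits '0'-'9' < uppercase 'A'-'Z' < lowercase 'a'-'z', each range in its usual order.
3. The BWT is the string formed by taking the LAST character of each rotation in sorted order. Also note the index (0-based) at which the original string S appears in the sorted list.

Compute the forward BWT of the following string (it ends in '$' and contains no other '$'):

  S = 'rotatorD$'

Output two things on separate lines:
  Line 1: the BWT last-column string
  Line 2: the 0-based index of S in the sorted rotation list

All 9 rotations (rotation i = S[i:]+S[:i]):
  rot[0] = rotatorD$
  rot[1] = otatorD$r
  rot[2] = tatorD$ro
  rot[3] = atorD$rot
  rot[4] = torD$rota
  rot[5] = orD$rotat
  rot[6] = rD$rotato
  rot[7] = D$rotator
  rot[8] = $rotatorD
Sorted (with $ < everything):
  sorted[0] = $rotatorD  (last char: 'D')
  sorted[1] = D$rotator  (last char: 'r')
  sorted[2] = atorD$rot  (last char: 't')
  sorted[3] = orD$rotat  (last char: 't')
  sorted[4] = otatorD$r  (last char: 'r')
  sorted[5] = rD$rotato  (last char: 'o')
  sorted[6] = rotatorD$  (last char: '$')
  sorted[7] = tatorD$ro  (last char: 'o')
  sorted[8] = torD$rota  (last char: 'a')
Last column: Drttro$oa
Original string S is at sorted index 6

Answer: Drttro$oa
6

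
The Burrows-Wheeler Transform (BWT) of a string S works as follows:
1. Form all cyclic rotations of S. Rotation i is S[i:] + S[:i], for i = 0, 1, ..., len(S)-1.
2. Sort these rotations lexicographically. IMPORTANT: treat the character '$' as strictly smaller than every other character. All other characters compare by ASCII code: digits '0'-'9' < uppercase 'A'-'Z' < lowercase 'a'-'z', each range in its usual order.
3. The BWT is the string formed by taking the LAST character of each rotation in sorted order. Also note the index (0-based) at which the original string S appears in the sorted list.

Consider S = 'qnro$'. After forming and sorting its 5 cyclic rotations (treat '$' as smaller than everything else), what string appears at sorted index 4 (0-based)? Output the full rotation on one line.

All 5 rotations (rotation i = S[i:]+S[:i]):
  rot[0] = qnro$
  rot[1] = nro$q
  rot[2] = ro$qn
  rot[3] = o$qnr
  rot[4] = $qnro
Sorted (with $ < everything):
  sorted[0] = $qnro
  sorted[1] = nro$q
  sorted[2] = o$qnr
  sorted[3] = qnro$
  sorted[4] = ro$qn
sorted[4] = ro$qn

Answer: ro$qn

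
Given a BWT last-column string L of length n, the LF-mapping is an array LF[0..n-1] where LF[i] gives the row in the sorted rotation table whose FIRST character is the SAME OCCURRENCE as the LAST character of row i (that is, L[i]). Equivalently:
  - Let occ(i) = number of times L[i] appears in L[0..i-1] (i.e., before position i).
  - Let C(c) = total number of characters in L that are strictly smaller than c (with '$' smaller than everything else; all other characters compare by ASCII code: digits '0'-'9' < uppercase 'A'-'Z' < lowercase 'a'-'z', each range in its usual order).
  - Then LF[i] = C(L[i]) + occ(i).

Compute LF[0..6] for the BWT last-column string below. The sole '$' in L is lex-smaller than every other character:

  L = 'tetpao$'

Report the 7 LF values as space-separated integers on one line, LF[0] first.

Char counts: '$':1, 'a':1, 'e':1, 'o':1, 'p':1, 't':2
C (first-col start): C('$')=0, C('a')=1, C('e')=2, C('o')=3, C('p')=4, C('t')=5
L[0]='t': occ=0, LF[0]=C('t')+0=5+0=5
L[1]='e': occ=0, LF[1]=C('e')+0=2+0=2
L[2]='t': occ=1, LF[2]=C('t')+1=5+1=6
L[3]='p': occ=0, LF[3]=C('p')+0=4+0=4
L[4]='a': occ=0, LF[4]=C('a')+0=1+0=1
L[5]='o': occ=0, LF[5]=C('o')+0=3+0=3
L[6]='$': occ=0, LF[6]=C('$')+0=0+0=0

Answer: 5 2 6 4 1 3 0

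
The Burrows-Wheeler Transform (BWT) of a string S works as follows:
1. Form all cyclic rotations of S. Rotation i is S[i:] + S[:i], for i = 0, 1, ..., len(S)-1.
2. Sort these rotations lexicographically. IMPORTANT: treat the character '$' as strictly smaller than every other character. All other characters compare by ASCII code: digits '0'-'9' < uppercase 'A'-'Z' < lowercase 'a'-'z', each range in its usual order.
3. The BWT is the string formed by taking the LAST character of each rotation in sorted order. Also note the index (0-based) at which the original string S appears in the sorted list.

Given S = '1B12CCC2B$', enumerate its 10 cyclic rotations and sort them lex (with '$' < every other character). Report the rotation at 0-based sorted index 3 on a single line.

Answer: 2B$1B12CCC

Derivation:
All 10 rotations (rotation i = S[i:]+S[:i]):
  rot[0] = 1B12CCC2B$
  rot[1] = B12CCC2B$1
  rot[2] = 12CCC2B$1B
  rot[3] = 2CCC2B$1B1
  rot[4] = CCC2B$1B12
  rot[5] = CC2B$1B12C
  rot[6] = C2B$1B12CC
  rot[7] = 2B$1B12CCC
  rot[8] = B$1B12CCC2
  rot[9] = $1B12CCC2B
Sorted (with $ < everything):
  sorted[0] = $1B12CCC2B
  sorted[1] = 12CCC2B$1B
  sorted[2] = 1B12CCC2B$
  sorted[3] = 2B$1B12CCC
  sorted[4] = 2CCC2B$1B1
  sorted[5] = B$1B12CCC2
  sorted[6] = B12CCC2B$1
  sorted[7] = C2B$1B12CC
  sorted[8] = CC2B$1B12C
  sorted[9] = CCC2B$1B12
sorted[3] = 2B$1B12CCC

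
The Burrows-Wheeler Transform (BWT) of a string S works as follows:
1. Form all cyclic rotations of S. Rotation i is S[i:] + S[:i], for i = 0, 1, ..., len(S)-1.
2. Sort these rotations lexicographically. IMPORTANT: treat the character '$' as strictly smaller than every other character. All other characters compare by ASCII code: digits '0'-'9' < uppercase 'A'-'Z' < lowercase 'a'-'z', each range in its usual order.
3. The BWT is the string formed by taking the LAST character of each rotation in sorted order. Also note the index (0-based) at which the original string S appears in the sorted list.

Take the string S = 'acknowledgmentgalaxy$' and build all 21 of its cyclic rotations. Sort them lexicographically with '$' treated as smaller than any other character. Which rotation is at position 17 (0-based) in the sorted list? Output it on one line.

Answer: tgalaxy$acknowledgmen

Derivation:
All 21 rotations (rotation i = S[i:]+S[:i]):
  rot[0] = acknowledgmentgalaxy$
  rot[1] = cknowledgmentgalaxy$a
  rot[2] = knowledgmentgalaxy$ac
  rot[3] = nowledgmentgalaxy$ack
  rot[4] = owledgmentgalaxy$ackn
  rot[5] = wledgmentgalaxy$ackno
  rot[6] = ledgmentgalaxy$acknow
  rot[7] = edgmentgalaxy$acknowl
  rot[8] = dgmentgalaxy$acknowle
  rot[9] = gmentgalaxy$acknowled
  rot[10] = mentgalaxy$acknowledg
  rot[11] = entgalaxy$acknowledgm
  rot[12] = ntgalaxy$acknowledgme
  rot[13] = tgalaxy$acknowledgmen
  rot[14] = galaxy$acknowledgment
  rot[15] = alaxy$acknowledgmentg
  rot[16] = laxy$acknowledgmentga
  rot[17] = axy$acknowledgmentgal
  rot[18] = xy$acknowledgmentgala
  rot[19] = y$acknowledgmentgalax
  rot[20] = $acknowledgmentgalaxy
Sorted (with $ < everything):
  sorted[0] = $acknowledgmentgalaxy
  sorted[1] = acknowledgmentgalaxy$
  sorted[2] = alaxy$acknowledgmentg
  sorted[3] = axy$acknowledgmentgal
  sorted[4] = cknowledgmentgalaxy$a
  sorted[5] = dgmentgalaxy$acknowle
  sorted[6] = edgmentgalaxy$acknowl
  sorted[7] = entgalaxy$acknowledgm
  sorted[8] = galaxy$acknowledgment
  sorted[9] = gmentgalaxy$acknowled
  sorted[10] = knowledgmentgalaxy$ac
  sorted[11] = laxy$acknowledgmentga
  sorted[12] = ledgmentgalaxy$acknow
  sorted[13] = mentgalaxy$acknowledg
  sorted[14] = nowledgmentgalaxy$ack
  sorted[15] = ntgalaxy$acknowledgme
  sorted[16] = owledgmentgalaxy$ackn
  sorted[17] = tgalaxy$acknowledgmen
  sorted[18] = wledgmentgalaxy$ackno
  sorted[19] = xy$acknowledgmentgala
  sorted[20] = y$acknowledgmentgalax
sorted[17] = tgalaxy$acknowledgmen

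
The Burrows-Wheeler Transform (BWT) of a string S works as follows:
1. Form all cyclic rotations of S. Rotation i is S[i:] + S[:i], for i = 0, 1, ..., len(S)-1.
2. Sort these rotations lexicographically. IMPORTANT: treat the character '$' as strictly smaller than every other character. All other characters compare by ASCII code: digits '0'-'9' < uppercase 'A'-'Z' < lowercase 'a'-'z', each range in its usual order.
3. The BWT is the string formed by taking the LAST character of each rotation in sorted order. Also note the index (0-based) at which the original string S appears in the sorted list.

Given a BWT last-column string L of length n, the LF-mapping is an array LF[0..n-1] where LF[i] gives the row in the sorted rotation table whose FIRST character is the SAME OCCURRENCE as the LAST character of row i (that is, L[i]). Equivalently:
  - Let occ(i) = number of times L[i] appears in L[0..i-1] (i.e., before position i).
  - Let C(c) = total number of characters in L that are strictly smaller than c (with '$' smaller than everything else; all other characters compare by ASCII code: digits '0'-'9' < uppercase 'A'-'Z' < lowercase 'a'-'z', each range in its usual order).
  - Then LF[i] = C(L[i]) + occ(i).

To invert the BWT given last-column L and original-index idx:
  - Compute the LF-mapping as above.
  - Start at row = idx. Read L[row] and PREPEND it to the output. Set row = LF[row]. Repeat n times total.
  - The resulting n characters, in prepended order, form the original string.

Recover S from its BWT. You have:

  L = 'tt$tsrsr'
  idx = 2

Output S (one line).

LF mapping: 5 6 0 7 3 1 4 2
Walk LF starting at row 2, prepending L[row]:
  step 1: row=2, L[2]='$', prepend. Next row=LF[2]=0
  step 2: row=0, L[0]='t', prepend. Next row=LF[0]=5
  step 3: row=5, L[5]='r', prepend. Next row=LF[5]=1
  step 4: row=1, L[1]='t', prepend. Next row=LF[1]=6
  step 5: row=6, L[6]='s', prepend. Next row=LF[6]=4
  step 6: row=4, L[4]='s', prepend. Next row=LF[4]=3
  step 7: row=3, L[3]='t', prepend. Next row=LF[3]=7
  step 8: row=7, L[7]='r', prepend. Next row=LF[7]=2
Reversed output: rtsstrt$

Answer: rtsstrt$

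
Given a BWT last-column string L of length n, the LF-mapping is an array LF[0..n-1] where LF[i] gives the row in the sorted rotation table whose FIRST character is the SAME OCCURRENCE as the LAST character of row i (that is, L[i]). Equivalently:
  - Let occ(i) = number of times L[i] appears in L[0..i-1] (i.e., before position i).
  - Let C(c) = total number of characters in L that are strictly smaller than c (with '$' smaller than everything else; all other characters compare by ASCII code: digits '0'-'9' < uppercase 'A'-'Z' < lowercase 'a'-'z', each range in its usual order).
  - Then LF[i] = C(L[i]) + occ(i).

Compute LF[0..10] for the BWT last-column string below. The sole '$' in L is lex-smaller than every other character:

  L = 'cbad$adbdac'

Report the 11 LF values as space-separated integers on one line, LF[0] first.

Char counts: '$':1, 'a':3, 'b':2, 'c':2, 'd':3
C (first-col start): C('$')=0, C('a')=1, C('b')=4, C('c')=6, C('d')=8
L[0]='c': occ=0, LF[0]=C('c')+0=6+0=6
L[1]='b': occ=0, LF[1]=C('b')+0=4+0=4
L[2]='a': occ=0, LF[2]=C('a')+0=1+0=1
L[3]='d': occ=0, LF[3]=C('d')+0=8+0=8
L[4]='$': occ=0, LF[4]=C('$')+0=0+0=0
L[5]='a': occ=1, LF[5]=C('a')+1=1+1=2
L[6]='d': occ=1, LF[6]=C('d')+1=8+1=9
L[7]='b': occ=1, LF[7]=C('b')+1=4+1=5
L[8]='d': occ=2, LF[8]=C('d')+2=8+2=10
L[9]='a': occ=2, LF[9]=C('a')+2=1+2=3
L[10]='c': occ=1, LF[10]=C('c')+1=6+1=7

Answer: 6 4 1 8 0 2 9 5 10 3 7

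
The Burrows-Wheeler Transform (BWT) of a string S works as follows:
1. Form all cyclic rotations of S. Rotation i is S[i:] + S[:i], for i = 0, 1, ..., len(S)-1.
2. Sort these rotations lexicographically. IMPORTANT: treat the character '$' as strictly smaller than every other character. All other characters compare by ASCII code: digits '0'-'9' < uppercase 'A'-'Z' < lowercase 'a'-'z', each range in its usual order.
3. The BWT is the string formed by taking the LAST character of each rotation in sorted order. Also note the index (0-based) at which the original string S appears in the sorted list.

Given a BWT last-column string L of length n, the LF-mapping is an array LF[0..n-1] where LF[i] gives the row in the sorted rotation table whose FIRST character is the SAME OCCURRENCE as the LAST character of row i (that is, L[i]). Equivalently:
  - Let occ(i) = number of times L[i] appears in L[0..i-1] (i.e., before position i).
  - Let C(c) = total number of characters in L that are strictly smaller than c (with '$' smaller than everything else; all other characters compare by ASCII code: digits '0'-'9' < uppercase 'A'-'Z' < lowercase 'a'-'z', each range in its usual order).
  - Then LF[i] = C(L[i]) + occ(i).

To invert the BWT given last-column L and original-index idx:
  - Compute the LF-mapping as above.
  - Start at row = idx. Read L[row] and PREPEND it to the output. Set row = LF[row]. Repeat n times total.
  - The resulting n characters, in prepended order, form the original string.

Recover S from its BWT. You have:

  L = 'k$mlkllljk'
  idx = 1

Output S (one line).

Answer: jllllkkmk$

Derivation:
LF mapping: 2 0 9 5 3 6 7 8 1 4
Walk LF starting at row 1, prepending L[row]:
  step 1: row=1, L[1]='$', prepend. Next row=LF[1]=0
  step 2: row=0, L[0]='k', prepend. Next row=LF[0]=2
  step 3: row=2, L[2]='m', prepend. Next row=LF[2]=9
  step 4: row=9, L[9]='k', prepend. Next row=LF[9]=4
  step 5: row=4, L[4]='k', prepend. Next row=LF[4]=3
  step 6: row=3, L[3]='l', prepend. Next row=LF[3]=5
  step 7: row=5, L[5]='l', prepend. Next row=LF[5]=6
  step 8: row=6, L[6]='l', prepend. Next row=LF[6]=7
  step 9: row=7, L[7]='l', prepend. Next row=LF[7]=8
  step 10: row=8, L[8]='j', prepend. Next row=LF[8]=1
Reversed output: jllllkkmk$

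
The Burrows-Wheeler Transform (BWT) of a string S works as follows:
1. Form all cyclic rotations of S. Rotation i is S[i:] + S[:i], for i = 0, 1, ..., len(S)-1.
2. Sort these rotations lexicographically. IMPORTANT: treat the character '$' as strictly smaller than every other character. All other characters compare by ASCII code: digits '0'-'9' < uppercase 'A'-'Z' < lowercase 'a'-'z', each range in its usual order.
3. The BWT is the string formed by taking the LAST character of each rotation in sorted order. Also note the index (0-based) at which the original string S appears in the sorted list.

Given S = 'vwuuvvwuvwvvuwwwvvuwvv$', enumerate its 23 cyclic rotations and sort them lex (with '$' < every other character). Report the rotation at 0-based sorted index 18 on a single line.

Answer: wvv$vwuuvvwuvwvvuwwwvvu

Derivation:
All 23 rotations (rotation i = S[i:]+S[:i]):
  rot[0] = vwuuvvwuvwvvuwwwvvuwvv$
  rot[1] = wuuvvwuvwvvuwwwvvuwvv$v
  rot[2] = uuvvwuvwvvuwwwvvuwvv$vw
  rot[3] = uvvwuvwvvuwwwvvuwvv$vwu
  rot[4] = vvwuvwvvuwwwvvuwvv$vwuu
  rot[5] = vwuvwvvuwwwvvuwvv$vwuuv
  rot[6] = wuvwvvuwwwvvuwvv$vwuuvv
  rot[7] = uvwvvuwwwvvuwvv$vwuuvvw
  rot[8] = vwvvuwwwvvuwvv$vwuuvvwu
  rot[9] = wvvuwwwvvuwvv$vwuuvvwuv
  rot[10] = vvuwwwvvuwvv$vwuuvvwuvw
  rot[11] = vuwwwvvuwvv$vwuuvvwuvwv
  rot[12] = uwwwvvuwvv$vwuuvvwuvwvv
  rot[13] = wwwvvuwvv$vwuuvvwuvwvvu
  rot[14] = wwvvuwvv$vwuuvvwuvwvvuw
  rot[15] = wvvuwvv$vwuuvvwuvwvvuww
  rot[16] = vvuwvv$vwuuvvwuvwvvuwww
  rot[17] = vuwvv$vwuuvvwuvwvvuwwwv
  rot[18] = uwvv$vwuuvvwuvwvvuwwwvv
  rot[19] = wvv$vwuuvvwuvwvvuwwwvvu
  rot[20] = vv$vwuuvvwuvwvvuwwwvvuw
  rot[21] = v$vwuuvvwuvwvvuwwwvvuwv
  rot[22] = $vwuuvvwuvwvvuwwwvvuwvv
Sorted (with $ < everything):
  sorted[0] = $vwuuvvwuvwvvuwwwvvuwvv
  sorted[1] = uuvvwuvwvvuwwwvvuwvv$vw
  sorted[2] = uvvwuvwvvuwwwvvuwvv$vwu
  sorted[3] = uvwvvuwwwvvuwvv$vwuuvvw
  sorted[4] = uwvv$vwuuvvwuvwvvuwwwvv
  sorted[5] = uwwwvvuwvv$vwuuvvwuvwvv
  sorted[6] = v$vwuuvvwuvwvvuwwwvvuwv
  sorted[7] = vuwvv$vwuuvvwuvwvvuwwwv
  sorted[8] = vuwwwvvuwvv$vwuuvvwuvwv
  sorted[9] = vv$vwuuvvwuvwvvuwwwvvuw
  sorted[10] = vvuwvv$vwuuvvwuvwvvuwww
  sorted[11] = vvuwwwvvuwvv$vwuuvvwuvw
  sorted[12] = vvwuvwvvuwwwvvuwvv$vwuu
  sorted[13] = vwuuvvwuvwvvuwwwvvuwvv$
  sorted[14] = vwuvwvvuwwwvvuwvv$vwuuv
  sorted[15] = vwvvuwwwvvuwvv$vwuuvvwu
  sorted[16] = wuuvvwuvwvvuwwwvvuwvv$v
  sorted[17] = wuvwvvuwwwvvuwvv$vwuuvv
  sorted[18] = wvv$vwuuvvwuvwvvuwwwvvu
  sorted[19] = wvvuwvv$vwuuvvwuvwvvuww
  sorted[20] = wvvuwwwvvuwvv$vwuuvvwuv
  sorted[21] = wwvvuwvv$vwuuvvwuvwvvuw
  sorted[22] = wwwvvuwvv$vwuuvvwuvwvvu
sorted[18] = wvv$vwuuvvwuvwvvuwwwvvu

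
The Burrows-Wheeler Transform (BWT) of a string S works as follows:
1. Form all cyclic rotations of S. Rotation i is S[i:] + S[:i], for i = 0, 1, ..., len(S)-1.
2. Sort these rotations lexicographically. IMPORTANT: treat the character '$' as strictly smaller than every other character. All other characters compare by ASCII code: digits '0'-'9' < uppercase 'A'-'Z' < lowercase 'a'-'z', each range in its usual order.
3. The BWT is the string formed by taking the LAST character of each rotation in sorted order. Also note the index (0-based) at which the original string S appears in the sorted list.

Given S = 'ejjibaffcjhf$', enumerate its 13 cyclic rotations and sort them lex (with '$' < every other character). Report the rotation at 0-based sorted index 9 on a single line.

Answer: ibaffcjhf$ejj

Derivation:
All 13 rotations (rotation i = S[i:]+S[:i]):
  rot[0] = ejjibaffcjhf$
  rot[1] = jjibaffcjhf$e
  rot[2] = jibaffcjhf$ej
  rot[3] = ibaffcjhf$ejj
  rot[4] = baffcjhf$ejji
  rot[5] = affcjhf$ejjib
  rot[6] = ffcjhf$ejjiba
  rot[7] = fcjhf$ejjibaf
  rot[8] = cjhf$ejjibaff
  rot[9] = jhf$ejjibaffc
  rot[10] = hf$ejjibaffcj
  rot[11] = f$ejjibaffcjh
  rot[12] = $ejjibaffcjhf
Sorted (with $ < everything):
  sorted[0] = $ejjibaffcjhf
  sorted[1] = affcjhf$ejjib
  sorted[2] = baffcjhf$ejji
  sorted[3] = cjhf$ejjibaff
  sorted[4] = ejjibaffcjhf$
  sorted[5] = f$ejjibaffcjh
  sorted[6] = fcjhf$ejjibaf
  sorted[7] = ffcjhf$ejjiba
  sorted[8] = hf$ejjibaffcj
  sorted[9] = ibaffcjhf$ejj
  sorted[10] = jhf$ejjibaffc
  sorted[11] = jibaffcjhf$ej
  sorted[12] = jjibaffcjhf$e
sorted[9] = ibaffcjhf$ejj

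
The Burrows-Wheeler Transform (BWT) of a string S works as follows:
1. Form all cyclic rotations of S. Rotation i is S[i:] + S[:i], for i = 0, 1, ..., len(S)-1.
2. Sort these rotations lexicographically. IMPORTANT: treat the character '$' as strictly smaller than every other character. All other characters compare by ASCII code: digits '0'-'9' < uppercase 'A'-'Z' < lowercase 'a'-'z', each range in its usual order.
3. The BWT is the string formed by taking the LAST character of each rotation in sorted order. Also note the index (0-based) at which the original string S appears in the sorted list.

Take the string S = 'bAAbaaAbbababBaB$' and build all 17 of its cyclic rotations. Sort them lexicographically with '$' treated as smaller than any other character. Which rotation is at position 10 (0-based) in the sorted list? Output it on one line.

All 17 rotations (rotation i = S[i:]+S[:i]):
  rot[0] = bAAbaaAbbababBaB$
  rot[1] = AAbaaAbbababBaB$b
  rot[2] = AbaaAbbababBaB$bA
  rot[3] = baaAbbababBaB$bAA
  rot[4] = aaAbbababBaB$bAAb
  rot[5] = aAbbababBaB$bAAba
  rot[6] = AbbababBaB$bAAbaa
  rot[7] = bbababBaB$bAAbaaA
  rot[8] = bababBaB$bAAbaaAb
  rot[9] = ababBaB$bAAbaaAbb
  rot[10] = babBaB$bAAbaaAbba
  rot[11] = abBaB$bAAbaaAbbab
  rot[12] = bBaB$bAAbaaAbbaba
  rot[13] = BaB$bAAbaaAbbabab
  rot[14] = aB$bAAbaaAbbababB
  rot[15] = B$bAAbaaAbbababBa
  rot[16] = $bAAbaaAbbababBaB
Sorted (with $ < everything):
  sorted[0] = $bAAbaaAbbababBaB
  sorted[1] = AAbaaAbbababBaB$b
  sorted[2] = AbaaAbbababBaB$bA
  sorted[3] = AbbababBaB$bAAbaa
  sorted[4] = B$bAAbaaAbbababBa
  sorted[5] = BaB$bAAbaaAbbabab
  sorted[6] = aAbbababBaB$bAAba
  sorted[7] = aB$bAAbaaAbbababB
  sorted[8] = aaAbbababBaB$bAAb
  sorted[9] = abBaB$bAAbaaAbbab
  sorted[10] = ababBaB$bAAbaaAbb
  sorted[11] = bAAbaaAbbababBaB$
  sorted[12] = bBaB$bAAbaaAbbaba
  sorted[13] = baaAbbababBaB$bAA
  sorted[14] = babBaB$bAAbaaAbba
  sorted[15] = bababBaB$bAAbaaAb
  sorted[16] = bbababBaB$bAAbaaA
sorted[10] = ababBaB$bAAbaaAbb

Answer: ababBaB$bAAbaaAbb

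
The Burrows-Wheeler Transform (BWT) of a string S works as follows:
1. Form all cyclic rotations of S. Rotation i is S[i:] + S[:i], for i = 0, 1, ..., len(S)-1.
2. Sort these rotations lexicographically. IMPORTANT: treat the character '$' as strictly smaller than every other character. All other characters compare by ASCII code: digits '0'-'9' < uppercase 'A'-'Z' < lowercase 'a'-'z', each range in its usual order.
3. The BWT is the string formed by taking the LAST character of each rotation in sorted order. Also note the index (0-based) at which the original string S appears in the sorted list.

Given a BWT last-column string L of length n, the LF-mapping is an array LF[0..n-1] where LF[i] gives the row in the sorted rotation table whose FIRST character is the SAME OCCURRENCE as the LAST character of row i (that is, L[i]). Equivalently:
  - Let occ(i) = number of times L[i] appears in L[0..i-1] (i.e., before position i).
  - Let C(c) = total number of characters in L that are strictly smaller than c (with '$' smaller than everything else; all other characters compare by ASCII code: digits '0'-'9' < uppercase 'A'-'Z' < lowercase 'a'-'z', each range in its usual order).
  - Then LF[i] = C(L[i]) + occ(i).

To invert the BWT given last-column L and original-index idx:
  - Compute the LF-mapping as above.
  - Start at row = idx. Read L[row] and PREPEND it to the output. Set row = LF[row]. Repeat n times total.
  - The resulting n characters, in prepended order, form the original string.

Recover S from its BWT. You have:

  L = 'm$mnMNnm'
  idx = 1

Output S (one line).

Answer: MmNmnnm$

Derivation:
LF mapping: 3 0 4 6 1 2 7 5
Walk LF starting at row 1, prepending L[row]:
  step 1: row=1, L[1]='$', prepend. Next row=LF[1]=0
  step 2: row=0, L[0]='m', prepend. Next row=LF[0]=3
  step 3: row=3, L[3]='n', prepend. Next row=LF[3]=6
  step 4: row=6, L[6]='n', prepend. Next row=LF[6]=7
  step 5: row=7, L[7]='m', prepend. Next row=LF[7]=5
  step 6: row=5, L[5]='N', prepend. Next row=LF[5]=2
  step 7: row=2, L[2]='m', prepend. Next row=LF[2]=4
  step 8: row=4, L[4]='M', prepend. Next row=LF[4]=1
Reversed output: MmNmnnm$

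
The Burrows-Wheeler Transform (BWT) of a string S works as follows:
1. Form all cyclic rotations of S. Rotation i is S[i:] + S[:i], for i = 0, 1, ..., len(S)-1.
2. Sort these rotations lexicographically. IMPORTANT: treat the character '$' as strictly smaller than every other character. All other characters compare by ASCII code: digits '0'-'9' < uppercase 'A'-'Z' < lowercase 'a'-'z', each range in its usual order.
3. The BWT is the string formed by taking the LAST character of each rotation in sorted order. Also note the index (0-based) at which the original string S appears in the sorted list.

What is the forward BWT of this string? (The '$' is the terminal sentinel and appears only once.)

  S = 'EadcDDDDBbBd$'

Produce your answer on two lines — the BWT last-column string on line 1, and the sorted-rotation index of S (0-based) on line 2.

Answer: dDbDDDc$EBdBa
7

Derivation:
All 13 rotations (rotation i = S[i:]+S[:i]):
  rot[0] = EadcDDDDBbBd$
  rot[1] = adcDDDDBbBd$E
  rot[2] = dcDDDDBbBd$Ea
  rot[3] = cDDDDBbBd$Ead
  rot[4] = DDDDBbBd$Eadc
  rot[5] = DDDBbBd$EadcD
  rot[6] = DDBbBd$EadcDD
  rot[7] = DBbBd$EadcDDD
  rot[8] = BbBd$EadcDDDD
  rot[9] = bBd$EadcDDDDB
  rot[10] = Bd$EadcDDDDBb
  rot[11] = d$EadcDDDDBbB
  rot[12] = $EadcDDDDBbBd
Sorted (with $ < everything):
  sorted[0] = $EadcDDDDBbBd  (last char: 'd')
  sorted[1] = BbBd$EadcDDDD  (last char: 'D')
  sorted[2] = Bd$EadcDDDDBb  (last char: 'b')
  sorted[3] = DBbBd$EadcDDD  (last char: 'D')
  sorted[4] = DDBbBd$EadcDD  (last char: 'D')
  sorted[5] = DDDBbBd$EadcD  (last char: 'D')
  sorted[6] = DDDDBbBd$Eadc  (last char: 'c')
  sorted[7] = EadcDDDDBbBd$  (last char: '$')
  sorted[8] = adcDDDDBbBd$E  (last char: 'E')
  sorted[9] = bBd$EadcDDDDB  (last char: 'B')
  sorted[10] = cDDDDBbBd$Ead  (last char: 'd')
  sorted[11] = d$EadcDDDDBbB  (last char: 'B')
  sorted[12] = dcDDDDBbBd$Ea  (last char: 'a')
Last column: dDbDDDc$EBdBa
Original string S is at sorted index 7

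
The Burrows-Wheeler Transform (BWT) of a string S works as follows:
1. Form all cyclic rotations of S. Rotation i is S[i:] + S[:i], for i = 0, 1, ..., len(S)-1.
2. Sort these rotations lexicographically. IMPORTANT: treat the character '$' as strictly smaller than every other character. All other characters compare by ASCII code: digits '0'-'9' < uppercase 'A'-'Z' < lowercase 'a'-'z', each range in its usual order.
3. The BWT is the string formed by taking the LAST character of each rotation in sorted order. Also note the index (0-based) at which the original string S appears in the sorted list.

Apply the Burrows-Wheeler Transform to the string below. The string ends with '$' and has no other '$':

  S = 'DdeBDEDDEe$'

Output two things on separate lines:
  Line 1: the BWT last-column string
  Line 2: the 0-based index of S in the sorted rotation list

All 11 rotations (rotation i = S[i:]+S[:i]):
  rot[0] = DdeBDEDDEe$
  rot[1] = deBDEDDEe$D
  rot[2] = eBDEDDEe$Dd
  rot[3] = BDEDDEe$Dde
  rot[4] = DEDDEe$DdeB
  rot[5] = EDDEe$DdeBD
  rot[6] = DDEe$DdeBDE
  rot[7] = DEe$DdeBDED
  rot[8] = Ee$DdeBDEDD
  rot[9] = e$DdeBDEDDE
  rot[10] = $DdeBDEDDEe
Sorted (with $ < everything):
  sorted[0] = $DdeBDEDDEe  (last char: 'e')
  sorted[1] = BDEDDEe$Dde  (last char: 'e')
  sorted[2] = DDEe$DdeBDE  (last char: 'E')
  sorted[3] = DEDDEe$DdeB  (last char: 'B')
  sorted[4] = DEe$DdeBDED  (last char: 'D')
  sorted[5] = DdeBDEDDEe$  (last char: '$')
  sorted[6] = EDDEe$DdeBD  (last char: 'D')
  sorted[7] = Ee$DdeBDEDD  (last char: 'D')
  sorted[8] = deBDEDDEe$D  (last char: 'D')
  sorted[9] = e$DdeBDEDDE  (last char: 'E')
  sorted[10] = eBDEDDEe$Dd  (last char: 'd')
Last column: eeEBD$DDDEd
Original string S is at sorted index 5

Answer: eeEBD$DDDEd
5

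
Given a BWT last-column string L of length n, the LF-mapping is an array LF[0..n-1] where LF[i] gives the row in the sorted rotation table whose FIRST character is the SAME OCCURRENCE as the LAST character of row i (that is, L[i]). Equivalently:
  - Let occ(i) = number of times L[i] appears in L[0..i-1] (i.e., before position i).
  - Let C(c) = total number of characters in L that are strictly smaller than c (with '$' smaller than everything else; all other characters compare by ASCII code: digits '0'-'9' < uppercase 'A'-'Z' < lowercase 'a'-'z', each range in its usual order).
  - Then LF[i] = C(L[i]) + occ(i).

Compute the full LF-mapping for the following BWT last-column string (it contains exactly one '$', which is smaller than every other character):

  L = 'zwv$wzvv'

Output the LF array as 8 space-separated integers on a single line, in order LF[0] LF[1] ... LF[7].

Char counts: '$':1, 'v':3, 'w':2, 'z':2
C (first-col start): C('$')=0, C('v')=1, C('w')=4, C('z')=6
L[0]='z': occ=0, LF[0]=C('z')+0=6+0=6
L[1]='w': occ=0, LF[1]=C('w')+0=4+0=4
L[2]='v': occ=0, LF[2]=C('v')+0=1+0=1
L[3]='$': occ=0, LF[3]=C('$')+0=0+0=0
L[4]='w': occ=1, LF[4]=C('w')+1=4+1=5
L[5]='z': occ=1, LF[5]=C('z')+1=6+1=7
L[6]='v': occ=1, LF[6]=C('v')+1=1+1=2
L[7]='v': occ=2, LF[7]=C('v')+2=1+2=3

Answer: 6 4 1 0 5 7 2 3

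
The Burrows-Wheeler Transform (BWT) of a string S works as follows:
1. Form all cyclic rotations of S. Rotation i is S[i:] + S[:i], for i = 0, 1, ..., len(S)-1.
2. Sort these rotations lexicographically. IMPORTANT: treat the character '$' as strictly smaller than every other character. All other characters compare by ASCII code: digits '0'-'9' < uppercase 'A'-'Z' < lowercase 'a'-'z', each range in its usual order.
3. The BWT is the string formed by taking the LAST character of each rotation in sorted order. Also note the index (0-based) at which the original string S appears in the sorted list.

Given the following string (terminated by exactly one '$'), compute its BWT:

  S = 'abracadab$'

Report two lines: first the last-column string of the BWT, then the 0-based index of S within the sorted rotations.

All 10 rotations (rotation i = S[i:]+S[:i]):
  rot[0] = abracadab$
  rot[1] = bracadab$a
  rot[2] = racadab$ab
  rot[3] = acadab$abr
  rot[4] = cadab$abra
  rot[5] = adab$abrac
  rot[6] = dab$abraca
  rot[7] = ab$abracad
  rot[8] = b$abracada
  rot[9] = $abracadab
Sorted (with $ < everything):
  sorted[0] = $abracadab  (last char: 'b')
  sorted[1] = ab$abracad  (last char: 'd')
  sorted[2] = abracadab$  (last char: '$')
  sorted[3] = acadab$abr  (last char: 'r')
  sorted[4] = adab$abrac  (last char: 'c')
  sorted[5] = b$abracada  (last char: 'a')
  sorted[6] = bracadab$a  (last char: 'a')
  sorted[7] = cadab$abra  (last char: 'a')
  sorted[8] = dab$abraca  (last char: 'a')
  sorted[9] = racadab$ab  (last char: 'b')
Last column: bd$rcaaaab
Original string S is at sorted index 2

Answer: bd$rcaaaab
2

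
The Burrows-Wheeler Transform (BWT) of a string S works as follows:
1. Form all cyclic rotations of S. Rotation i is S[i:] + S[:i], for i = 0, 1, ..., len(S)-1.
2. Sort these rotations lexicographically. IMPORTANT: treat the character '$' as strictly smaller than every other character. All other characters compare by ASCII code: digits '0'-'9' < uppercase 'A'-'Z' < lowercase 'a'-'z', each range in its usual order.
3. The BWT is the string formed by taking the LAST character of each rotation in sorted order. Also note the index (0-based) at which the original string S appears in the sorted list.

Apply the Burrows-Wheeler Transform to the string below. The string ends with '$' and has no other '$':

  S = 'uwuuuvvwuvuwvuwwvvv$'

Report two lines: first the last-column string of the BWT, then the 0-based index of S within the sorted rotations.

Answer: vwuwu$vvvuwvwuvuvuwu
5

Derivation:
All 20 rotations (rotation i = S[i:]+S[:i]):
  rot[0] = uwuuuvvwuvuwvuwwvvv$
  rot[1] = wuuuvvwuvuwvuwwvvv$u
  rot[2] = uuuvvwuvuwvuwwvvv$uw
  rot[3] = uuvvwuvuwvuwwvvv$uwu
  rot[4] = uvvwuvuwvuwwvvv$uwuu
  rot[5] = vvwuvuwvuwwvvv$uwuuu
  rot[6] = vwuvuwvuwwvvv$uwuuuv
  rot[7] = wuvuwvuwwvvv$uwuuuvv
  rot[8] = uvuwvuwwvvv$uwuuuvvw
  rot[9] = vuwvuwwvvv$uwuuuvvwu
  rot[10] = uwvuwwvvv$uwuuuvvwuv
  rot[11] = wvuwwvvv$uwuuuvvwuvu
  rot[12] = vuwwvvv$uwuuuvvwuvuw
  rot[13] = uwwvvv$uwuuuvvwuvuwv
  rot[14] = wwvvv$uwuuuvvwuvuwvu
  rot[15] = wvvv$uwuuuvvwuvuwvuw
  rot[16] = vvv$uwuuuvvwuvuwvuww
  rot[17] = vv$uwuuuvvwuvuwvuwwv
  rot[18] = v$uwuuuvvwuvuwvuwwvv
  rot[19] = $uwuuuvvwuvuwvuwwvvv
Sorted (with $ < everything):
  sorted[0] = $uwuuuvvwuvuwvuwwvvv  (last char: 'v')
  sorted[1] = uuuvvwuvuwvuwwvvv$uw  (last char: 'w')
  sorted[2] = uuvvwuvuwvuwwvvv$uwu  (last char: 'u')
  sorted[3] = uvuwvuwwvvv$uwuuuvvw  (last char: 'w')
  sorted[4] = uvvwuvuwvuwwvvv$uwuu  (last char: 'u')
  sorted[5] = uwuuuvvwuvuwvuwwvvv$  (last char: '$')
  sorted[6] = uwvuwwvvv$uwuuuvvwuv  (last char: 'v')
  sorted[7] = uwwvvv$uwuuuvvwuvuwv  (last char: 'v')
  sorted[8] = v$uwuuuvvwuvuwvuwwvv  (last char: 'v')
  sorted[9] = vuwvuwwvvv$uwuuuvvwu  (last char: 'u')
  sorted[10] = vuwwvvv$uwuuuvvwuvuw  (last char: 'w')
  sorted[11] = vv$uwuuuvvwuvuwvuwwv  (last char: 'v')
  sorted[12] = vvv$uwuuuvvwuvuwvuww  (last char: 'w')
  sorted[13] = vvwuvuwvuwwvvv$uwuuu  (last char: 'u')
  sorted[14] = vwuvuwvuwwvvv$uwuuuv  (last char: 'v')
  sorted[15] = wuuuvvwuvuwvuwwvvv$u  (last char: 'u')
  sorted[16] = wuvuwvuwwvvv$uwuuuvv  (last char: 'v')
  sorted[17] = wvuwwvvv$uwuuuvvwuvu  (last char: 'u')
  sorted[18] = wvvv$uwuuuvvwuvuwvuw  (last char: 'w')
  sorted[19] = wwvvv$uwuuuvvwuvuwvu  (last char: 'u')
Last column: vwuwu$vvvuwvwuvuvuwu
Original string S is at sorted index 5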